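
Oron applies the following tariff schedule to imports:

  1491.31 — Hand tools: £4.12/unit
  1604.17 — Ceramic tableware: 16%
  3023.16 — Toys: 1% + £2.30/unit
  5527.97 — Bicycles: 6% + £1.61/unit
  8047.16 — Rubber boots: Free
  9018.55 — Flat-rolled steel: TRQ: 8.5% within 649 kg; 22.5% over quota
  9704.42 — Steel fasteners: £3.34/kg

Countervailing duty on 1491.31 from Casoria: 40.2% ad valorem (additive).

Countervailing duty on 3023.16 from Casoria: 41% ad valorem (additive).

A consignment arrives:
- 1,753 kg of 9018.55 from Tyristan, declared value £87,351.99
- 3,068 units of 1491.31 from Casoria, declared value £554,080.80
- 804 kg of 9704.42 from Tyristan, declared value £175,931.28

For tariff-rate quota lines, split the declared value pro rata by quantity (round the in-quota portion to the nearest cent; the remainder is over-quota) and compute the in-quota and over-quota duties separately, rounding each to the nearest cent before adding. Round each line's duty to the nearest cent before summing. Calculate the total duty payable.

Line 1 (9018.55, Tyristan, 1,753 kg, £87,351.99):
Code 9018.55 is under a tariff-rate quota (threshold 649 kg). In-quota: 649 kg at 8.5%; over-quota: 1,104 kg at 22.5%.
Pro-rata value split: in-quota = £87,351.99 × 649/1,753 = £32,339.67; over-quota = £87,351.99 − £32,339.67 = £55,012.32.
In-quota duty = £32,339.67 × 8.5% = £2,748.87. Over-quota duty = £55,012.32 × 22.5% = £12,377.77.
Line duty = £2,748.87 + £12,377.77 = £15,126.64.
Line 2 (1491.31, Casoria, 3,068 units, £554,080.80):
Base rate for 1491.31 is £4.12/unit.
Additional duty on 1491.31 from Casoria: +40.2% ad valorem. Applied ad valorem rate = 40.2%.
Duty = £554,080.80 × 40.2% + 3,068 × £4.12 = £235,380.64.
Line 3 (9704.42, Tyristan, 804 kg, £175,931.28):
Base rate for 9704.42 is £3.34/kg.
Duty = 804 × £3.34 = £2,685.36.
Total = £15,126.64 + £235,380.64 + £2,685.36 = £253,192.64.

£253,192.64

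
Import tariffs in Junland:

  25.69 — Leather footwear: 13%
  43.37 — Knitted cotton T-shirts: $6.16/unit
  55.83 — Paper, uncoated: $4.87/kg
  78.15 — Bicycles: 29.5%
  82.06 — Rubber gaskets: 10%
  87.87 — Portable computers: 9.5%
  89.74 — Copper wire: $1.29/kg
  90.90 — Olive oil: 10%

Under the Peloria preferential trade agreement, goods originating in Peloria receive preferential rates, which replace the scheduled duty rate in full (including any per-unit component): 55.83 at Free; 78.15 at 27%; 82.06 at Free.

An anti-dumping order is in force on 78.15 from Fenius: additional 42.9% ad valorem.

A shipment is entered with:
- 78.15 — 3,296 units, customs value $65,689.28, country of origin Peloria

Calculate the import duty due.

$17,736.11

Line 1 (78.15, Peloria, 3,296 units, $65,689.28):
Base rate for 78.15 is 29.5%.
Origin Peloria qualifies under the Junland–Peloria agreement and 78.15 is covered: preferential rate 27% applies instead.
The additional-duty order on 78.15 targets Fenius, not Peloria; it does not apply.
Duty = $65,689.28 × 27% = $17,736.11.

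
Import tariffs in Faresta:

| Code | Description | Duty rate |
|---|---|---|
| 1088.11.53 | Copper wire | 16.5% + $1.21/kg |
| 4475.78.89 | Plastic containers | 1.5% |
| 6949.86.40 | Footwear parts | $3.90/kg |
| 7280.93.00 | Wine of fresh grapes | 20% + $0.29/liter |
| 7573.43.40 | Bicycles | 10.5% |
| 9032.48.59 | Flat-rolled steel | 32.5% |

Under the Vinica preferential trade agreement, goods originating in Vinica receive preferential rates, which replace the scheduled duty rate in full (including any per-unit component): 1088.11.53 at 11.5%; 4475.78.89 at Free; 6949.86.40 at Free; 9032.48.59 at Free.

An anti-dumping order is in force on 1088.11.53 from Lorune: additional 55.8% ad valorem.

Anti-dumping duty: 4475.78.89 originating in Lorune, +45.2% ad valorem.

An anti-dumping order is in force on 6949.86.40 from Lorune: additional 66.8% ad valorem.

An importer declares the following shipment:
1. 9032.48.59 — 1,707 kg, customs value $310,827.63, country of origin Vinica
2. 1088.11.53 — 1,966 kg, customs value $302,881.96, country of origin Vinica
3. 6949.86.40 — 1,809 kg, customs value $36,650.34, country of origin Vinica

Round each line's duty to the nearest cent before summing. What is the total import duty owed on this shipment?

Line 1 (9032.48.59, Vinica, 1,707 kg, $310,827.63):
Base rate for 9032.48.59 is 32.5%.
Origin Vinica qualifies under the Faresta–Vinica agreement and 9032.48.59 is covered: preferential rate Free applies instead.
Duty = $310,827.63 × 0% = $0.00.
Line 2 (1088.11.53, Vinica, 1,966 kg, $302,881.96):
Base rate for 1088.11.53 is 16.5% + $1.21/kg.
Origin Vinica qualifies under the Faresta–Vinica agreement and 1088.11.53 is covered: preferential rate 11.5% applies instead.
The additional-duty order on 1088.11.53 targets Lorune, not Vinica; it does not apply.
Duty = $302,881.96 × 11.5% = $34,831.43.
Line 3 (6949.86.40, Vinica, 1,809 kg, $36,650.34):
Base rate for 6949.86.40 is $3.90/kg.
Origin Vinica qualifies under the Faresta–Vinica agreement and 6949.86.40 is covered: preferential rate Free applies instead.
The additional-duty order on 6949.86.40 targets Lorune, not Vinica; it does not apply.
Duty = $36,650.34 × 0% = $0.00.
Total = $0.00 + $34,831.43 + $0.00 = $34,831.43.

$34,831.43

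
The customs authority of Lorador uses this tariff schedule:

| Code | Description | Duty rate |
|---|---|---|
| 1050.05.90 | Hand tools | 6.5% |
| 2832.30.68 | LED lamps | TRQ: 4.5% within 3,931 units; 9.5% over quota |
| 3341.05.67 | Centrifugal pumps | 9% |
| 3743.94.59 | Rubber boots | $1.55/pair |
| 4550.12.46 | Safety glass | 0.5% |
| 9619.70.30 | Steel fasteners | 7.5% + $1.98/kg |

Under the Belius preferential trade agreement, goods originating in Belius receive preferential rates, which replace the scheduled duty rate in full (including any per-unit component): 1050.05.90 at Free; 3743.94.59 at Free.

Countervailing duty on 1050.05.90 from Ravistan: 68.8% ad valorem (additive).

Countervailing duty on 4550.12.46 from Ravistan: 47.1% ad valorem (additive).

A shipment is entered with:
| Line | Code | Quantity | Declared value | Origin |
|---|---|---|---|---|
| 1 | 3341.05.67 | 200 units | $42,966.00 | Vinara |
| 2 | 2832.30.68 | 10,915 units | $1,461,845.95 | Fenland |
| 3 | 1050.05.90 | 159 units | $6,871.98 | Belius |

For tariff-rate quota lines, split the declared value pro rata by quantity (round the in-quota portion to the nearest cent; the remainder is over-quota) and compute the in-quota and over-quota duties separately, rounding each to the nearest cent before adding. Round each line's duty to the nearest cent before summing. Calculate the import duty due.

Line 1 (3341.05.67, Vinara, 200 units, $42,966.00):
Base rate for 3341.05.67 is 9%.
Duty = $42,966.00 × 9% = $3,866.94.
Line 2 (2832.30.68, Fenland, 10,915 units, $1,461,845.95):
Code 2832.30.68 is under a tariff-rate quota (threshold 3,931 units). In-quota: 3,931 units at 4.5%; over-quota: 6,984 units at 9.5%.
Pro-rata value split: in-quota = $1,461,845.95 × 3,931/10,915 = $526,478.83; over-quota = $1,461,845.95 − $526,478.83 = $935,367.12.
In-quota duty = $526,478.83 × 4.5% = $23,691.55. Over-quota duty = $935,367.12 × 9.5% = $88,859.88.
Line duty = $23,691.55 + $88,859.88 = $112,551.43.
Line 3 (1050.05.90, Belius, 159 units, $6,871.98):
Base rate for 1050.05.90 is 6.5%.
Origin Belius qualifies under the Lorador–Belius agreement and 1050.05.90 is covered: preferential rate Free applies instead.
The additional-duty order on 1050.05.90 targets Ravistan, not Belius; it does not apply.
Duty = $6,871.98 × 0% = $0.00.
Total = $3,866.94 + $112,551.43 + $0.00 = $116,418.37.

$116,418.37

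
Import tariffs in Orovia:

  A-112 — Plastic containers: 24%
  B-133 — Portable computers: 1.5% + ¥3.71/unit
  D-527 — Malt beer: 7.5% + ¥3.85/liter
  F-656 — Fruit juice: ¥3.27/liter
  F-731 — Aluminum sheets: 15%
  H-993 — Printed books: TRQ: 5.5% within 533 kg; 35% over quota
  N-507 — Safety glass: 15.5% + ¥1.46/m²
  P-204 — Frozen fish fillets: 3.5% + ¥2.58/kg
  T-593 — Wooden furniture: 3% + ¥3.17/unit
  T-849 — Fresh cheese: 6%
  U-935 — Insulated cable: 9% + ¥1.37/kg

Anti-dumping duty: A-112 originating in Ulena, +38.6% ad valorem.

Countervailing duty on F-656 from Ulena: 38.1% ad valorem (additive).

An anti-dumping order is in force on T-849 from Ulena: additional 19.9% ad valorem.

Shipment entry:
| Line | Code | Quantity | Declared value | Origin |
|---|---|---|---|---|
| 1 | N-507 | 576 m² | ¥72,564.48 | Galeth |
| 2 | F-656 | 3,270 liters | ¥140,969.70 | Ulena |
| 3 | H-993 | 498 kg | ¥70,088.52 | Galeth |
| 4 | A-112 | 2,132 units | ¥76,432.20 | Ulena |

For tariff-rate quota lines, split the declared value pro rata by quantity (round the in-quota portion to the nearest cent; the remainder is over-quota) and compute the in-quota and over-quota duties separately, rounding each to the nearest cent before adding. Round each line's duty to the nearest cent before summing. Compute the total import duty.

Line 1 (N-507, Galeth, 576 m², ¥72,564.48):
Base rate for N-507 is 15.5% + ¥1.46/m².
Duty = ¥72,564.48 × 15.5% + 576 × ¥1.46 = ¥12,088.45.
Line 2 (F-656, Ulena, 3,270 liters, ¥140,969.70):
Base rate for F-656 is ¥3.27/liter.
Additional duty on F-656 from Ulena: +38.1% ad valorem. Applied ad valorem rate = 38.1%.
Duty = ¥140,969.70 × 38.1% + 3,270 × ¥3.27 = ¥64,402.36.
Line 3 (H-993, Galeth, 498 kg, ¥70,088.52):
Code H-993 is under a tariff-rate quota (threshold 533 kg). Quantity 498 kg is within the quota, so the in-quota rate 5.5% applies to the full value.
Duty = ¥70,088.52 × 5.5% = ¥3,854.87.
Line 4 (A-112, Ulena, 2,132 units, ¥76,432.20):
Base rate for A-112 is 24%.
Additional duty on A-112 from Ulena: +38.6%. Applied ad valorem rate: 24% + 38.6% = 62.6%.
Duty = ¥76,432.20 × 62.6% = ¥47,846.56.
Total = ¥12,088.45 + ¥64,402.36 + ¥3,854.87 + ¥47,846.56 = ¥128,192.24.

¥128,192.24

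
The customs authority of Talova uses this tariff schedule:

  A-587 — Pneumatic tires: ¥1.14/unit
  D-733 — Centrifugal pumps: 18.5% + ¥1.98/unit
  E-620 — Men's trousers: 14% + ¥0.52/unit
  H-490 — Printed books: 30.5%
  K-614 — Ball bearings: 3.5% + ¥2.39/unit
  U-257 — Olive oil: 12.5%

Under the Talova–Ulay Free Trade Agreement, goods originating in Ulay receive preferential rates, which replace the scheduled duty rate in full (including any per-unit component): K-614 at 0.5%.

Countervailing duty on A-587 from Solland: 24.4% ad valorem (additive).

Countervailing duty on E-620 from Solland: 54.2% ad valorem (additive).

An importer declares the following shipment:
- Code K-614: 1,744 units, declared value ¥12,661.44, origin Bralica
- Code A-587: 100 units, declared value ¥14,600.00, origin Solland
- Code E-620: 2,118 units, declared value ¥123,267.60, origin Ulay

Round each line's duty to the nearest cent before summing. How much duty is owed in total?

Line 1 (K-614, Bralica, 1,744 units, ¥12,661.44):
Base rate for K-614 is 3.5% + ¥2.39/unit.
K-614 has an FTA preferential rate, but origin Bralica is not Ulay; base rate stands.
Duty = ¥12,661.44 × 3.5% + 1,744 × ¥2.39 = ¥4,611.31.
Line 2 (A-587, Solland, 100 units, ¥14,600.00):
Base rate for A-587 is ¥1.14/unit.
Additional duty on A-587 from Solland: +24.4% ad valorem. Applied ad valorem rate = 24.4%.
Duty = ¥14,600.00 × 24.4% + 100 × ¥1.14 = ¥3,676.40.
Line 3 (E-620, Ulay, 2,118 units, ¥123,267.60):
Base rate for E-620 is 14% + ¥0.52/unit.
Origin Ulay is the FTA partner but E-620 is not on the preference list; base rate stands.
The additional-duty order on E-620 targets Solland, not Ulay; it does not apply.
Duty = ¥123,267.60 × 14% + 2,118 × ¥0.52 = ¥18,358.82.
Total = ¥4,611.31 + ¥3,676.40 + ¥18,358.82 = ¥26,646.53.

¥26,646.53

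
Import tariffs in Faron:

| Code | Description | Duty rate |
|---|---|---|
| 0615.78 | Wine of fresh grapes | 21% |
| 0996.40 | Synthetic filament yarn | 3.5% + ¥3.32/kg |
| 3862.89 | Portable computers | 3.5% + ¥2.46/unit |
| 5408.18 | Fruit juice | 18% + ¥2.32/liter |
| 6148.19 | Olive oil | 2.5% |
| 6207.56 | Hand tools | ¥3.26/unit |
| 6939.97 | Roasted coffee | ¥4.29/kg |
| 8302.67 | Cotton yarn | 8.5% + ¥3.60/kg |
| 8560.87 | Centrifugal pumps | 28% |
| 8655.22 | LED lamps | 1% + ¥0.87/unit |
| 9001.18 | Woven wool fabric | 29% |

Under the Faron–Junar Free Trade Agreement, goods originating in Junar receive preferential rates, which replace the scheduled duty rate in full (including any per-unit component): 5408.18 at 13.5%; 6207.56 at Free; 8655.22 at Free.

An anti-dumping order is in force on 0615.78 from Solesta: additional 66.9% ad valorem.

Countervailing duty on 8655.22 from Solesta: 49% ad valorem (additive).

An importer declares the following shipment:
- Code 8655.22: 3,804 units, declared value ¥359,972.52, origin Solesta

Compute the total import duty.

¥183,295.74

Line 1 (8655.22, Solesta, 3,804 units, ¥359,972.52):
Base rate for 8655.22 is 1% + ¥0.87/unit.
8655.22 has an FTA preferential rate, but origin Solesta is not Junar; base rate stands.
Additional duty on 8655.22 from Solesta: +49%. Applied ad valorem rate: 1% + 49% = 50%.
Duty = ¥359,972.52 × 50% + 3,804 × ¥0.87 = ¥183,295.74.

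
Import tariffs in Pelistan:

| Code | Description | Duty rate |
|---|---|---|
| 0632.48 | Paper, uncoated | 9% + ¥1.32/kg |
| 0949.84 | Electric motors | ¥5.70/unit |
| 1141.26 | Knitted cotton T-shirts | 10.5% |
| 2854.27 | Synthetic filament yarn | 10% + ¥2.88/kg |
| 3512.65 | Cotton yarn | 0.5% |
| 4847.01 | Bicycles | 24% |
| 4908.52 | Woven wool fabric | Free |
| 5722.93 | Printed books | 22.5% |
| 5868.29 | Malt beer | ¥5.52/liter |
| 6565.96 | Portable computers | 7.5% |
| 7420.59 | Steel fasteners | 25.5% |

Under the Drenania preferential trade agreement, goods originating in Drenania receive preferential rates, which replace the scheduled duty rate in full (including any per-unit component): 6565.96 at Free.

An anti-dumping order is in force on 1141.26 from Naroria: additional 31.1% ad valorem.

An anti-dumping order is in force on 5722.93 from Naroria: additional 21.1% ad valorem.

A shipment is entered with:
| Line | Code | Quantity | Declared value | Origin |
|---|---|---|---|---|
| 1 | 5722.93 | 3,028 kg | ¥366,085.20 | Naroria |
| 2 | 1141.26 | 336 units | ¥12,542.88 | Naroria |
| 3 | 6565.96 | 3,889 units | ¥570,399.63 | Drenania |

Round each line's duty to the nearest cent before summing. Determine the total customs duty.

¥164,830.99

Line 1 (5722.93, Naroria, 3,028 kg, ¥366,085.20):
Base rate for 5722.93 is 22.5%.
Additional duty on 5722.93 from Naroria: +21.1%. Applied ad valorem rate: 22.5% + 21.1% = 43.6%.
Duty = ¥366,085.20 × 43.6% = ¥159,613.15.
Line 2 (1141.26, Naroria, 336 units, ¥12,542.88):
Base rate for 1141.26 is 10.5%.
Additional duty on 1141.26 from Naroria: +31.1%. Applied ad valorem rate: 10.5% + 31.1% = 41.6%.
Duty = ¥12,542.88 × 41.6% = ¥5,217.84.
Line 3 (6565.96, Drenania, 3,889 units, ¥570,399.63):
Base rate for 6565.96 is 7.5%.
Origin Drenania qualifies under the Pelistan–Drenania agreement and 6565.96 is covered: preferential rate Free applies instead.
Duty = ¥570,399.63 × 0% = ¥0.00.
Total = ¥159,613.15 + ¥5,217.84 + ¥0.00 = ¥164,830.99.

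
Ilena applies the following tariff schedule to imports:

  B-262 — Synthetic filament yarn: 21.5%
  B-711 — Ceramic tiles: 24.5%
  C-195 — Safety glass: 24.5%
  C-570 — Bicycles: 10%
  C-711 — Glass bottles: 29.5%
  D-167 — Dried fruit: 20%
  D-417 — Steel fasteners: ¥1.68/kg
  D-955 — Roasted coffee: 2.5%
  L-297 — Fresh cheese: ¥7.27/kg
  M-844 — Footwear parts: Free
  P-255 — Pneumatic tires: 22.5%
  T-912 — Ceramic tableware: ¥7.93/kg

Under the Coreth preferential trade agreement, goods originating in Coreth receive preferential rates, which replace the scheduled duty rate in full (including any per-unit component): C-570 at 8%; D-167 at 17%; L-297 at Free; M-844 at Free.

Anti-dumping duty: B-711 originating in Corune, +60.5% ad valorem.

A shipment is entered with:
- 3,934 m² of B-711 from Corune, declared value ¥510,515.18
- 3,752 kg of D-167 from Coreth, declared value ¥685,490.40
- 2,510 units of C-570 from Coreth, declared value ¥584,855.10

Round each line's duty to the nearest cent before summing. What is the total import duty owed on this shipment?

¥597,259.68

Line 1 (B-711, Corune, 3,934 m², ¥510,515.18):
Base rate for B-711 is 24.5%.
Additional duty on B-711 from Corune: +60.5%. Applied ad valorem rate: 24.5% + 60.5% = 85%.
Duty = ¥510,515.18 × 85% = ¥433,937.90.
Line 2 (D-167, Coreth, 3,752 kg, ¥685,490.40):
Base rate for D-167 is 20%.
Origin Coreth qualifies under the Ilena–Coreth agreement and D-167 is covered: preferential rate 17% applies instead.
Duty = ¥685,490.40 × 17% = ¥116,533.37.
Line 3 (C-570, Coreth, 2,510 units, ¥584,855.10):
Base rate for C-570 is 10%.
Origin Coreth qualifies under the Ilena–Coreth agreement and C-570 is covered: preferential rate 8% applies instead.
Duty = ¥584,855.10 × 8% = ¥46,788.41.
Total = ¥433,937.90 + ¥116,533.37 + ¥46,788.41 = ¥597,259.68.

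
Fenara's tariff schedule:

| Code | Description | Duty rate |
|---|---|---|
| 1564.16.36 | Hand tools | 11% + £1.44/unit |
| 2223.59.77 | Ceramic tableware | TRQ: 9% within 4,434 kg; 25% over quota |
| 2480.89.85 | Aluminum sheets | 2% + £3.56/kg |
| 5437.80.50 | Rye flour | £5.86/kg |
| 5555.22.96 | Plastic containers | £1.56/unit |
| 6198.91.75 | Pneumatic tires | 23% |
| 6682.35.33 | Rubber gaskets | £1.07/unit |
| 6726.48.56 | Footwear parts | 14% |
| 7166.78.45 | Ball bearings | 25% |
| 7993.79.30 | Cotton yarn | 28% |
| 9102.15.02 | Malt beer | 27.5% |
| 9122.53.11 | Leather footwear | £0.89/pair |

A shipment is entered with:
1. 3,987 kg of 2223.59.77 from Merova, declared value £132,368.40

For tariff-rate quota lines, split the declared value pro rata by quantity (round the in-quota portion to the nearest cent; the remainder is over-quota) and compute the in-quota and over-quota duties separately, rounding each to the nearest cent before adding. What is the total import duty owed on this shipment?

Line 1 (2223.59.77, Merova, 3,987 kg, £132,368.40):
Code 2223.59.77 is under a tariff-rate quota (threshold 4,434 kg). Quantity 3,987 kg is within the quota, so the in-quota rate 9% applies to the full value.
Duty = £132,368.40 × 9% = £11,913.16.

£11,913.16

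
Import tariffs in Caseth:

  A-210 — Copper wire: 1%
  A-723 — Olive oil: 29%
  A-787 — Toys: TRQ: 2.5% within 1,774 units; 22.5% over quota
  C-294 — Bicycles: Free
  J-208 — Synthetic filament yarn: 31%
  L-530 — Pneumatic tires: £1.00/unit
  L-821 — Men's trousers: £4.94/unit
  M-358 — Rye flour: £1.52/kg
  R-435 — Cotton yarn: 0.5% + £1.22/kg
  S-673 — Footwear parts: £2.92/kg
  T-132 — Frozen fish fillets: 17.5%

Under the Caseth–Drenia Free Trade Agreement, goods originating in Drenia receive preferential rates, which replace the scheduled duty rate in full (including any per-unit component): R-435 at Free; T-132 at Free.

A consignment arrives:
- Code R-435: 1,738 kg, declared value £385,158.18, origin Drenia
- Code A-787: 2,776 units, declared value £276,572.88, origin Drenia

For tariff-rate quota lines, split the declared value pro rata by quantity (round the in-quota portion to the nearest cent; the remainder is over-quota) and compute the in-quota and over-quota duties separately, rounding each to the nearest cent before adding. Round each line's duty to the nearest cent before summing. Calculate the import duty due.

£26,880.17

Line 1 (R-435, Drenia, 1,738 kg, £385,158.18):
Base rate for R-435 is 0.5% + £1.22/kg.
Origin Drenia qualifies under the Caseth–Drenia agreement and R-435 is covered: preferential rate Free applies instead.
Duty = £385,158.18 × 0% = £0.00.
Line 2 (A-787, Drenia, 2,776 units, £276,572.88):
Code A-787 is under a tariff-rate quota (threshold 1,774 units). In-quota: 1,774 units at 2.5%; over-quota: 1,002 units at 22.5%.
Pro-rata value split: in-quota = £276,572.88 × 1,774/2,776 = £176,743.62; over-quota = £276,572.88 − £176,743.62 = £99,829.26.
In-quota duty = £176,743.62 × 2.5% = £4,418.59. Over-quota duty = £99,829.26 × 22.5% = £22,461.58.
Line duty = £4,418.59 + £22,461.58 = £26,880.17.
Total = £0.00 + £26,880.17 = £26,880.17.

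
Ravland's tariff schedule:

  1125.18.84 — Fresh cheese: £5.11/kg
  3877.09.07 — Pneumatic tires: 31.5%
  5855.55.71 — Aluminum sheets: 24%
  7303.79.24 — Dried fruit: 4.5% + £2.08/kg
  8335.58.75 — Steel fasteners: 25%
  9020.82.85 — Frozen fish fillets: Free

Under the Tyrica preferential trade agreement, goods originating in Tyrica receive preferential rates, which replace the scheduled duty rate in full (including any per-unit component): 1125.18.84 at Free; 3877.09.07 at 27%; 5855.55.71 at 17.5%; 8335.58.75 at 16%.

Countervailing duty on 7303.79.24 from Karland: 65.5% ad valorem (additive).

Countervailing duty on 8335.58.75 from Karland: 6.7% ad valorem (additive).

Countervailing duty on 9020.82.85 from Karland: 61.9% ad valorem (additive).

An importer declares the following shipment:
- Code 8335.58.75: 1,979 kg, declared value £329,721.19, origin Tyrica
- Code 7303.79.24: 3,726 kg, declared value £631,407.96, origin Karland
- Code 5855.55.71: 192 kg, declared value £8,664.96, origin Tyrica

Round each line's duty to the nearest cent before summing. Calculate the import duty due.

£504,007.41

Line 1 (8335.58.75, Tyrica, 1,979 kg, £329,721.19):
Base rate for 8335.58.75 is 25%.
Origin Tyrica qualifies under the Ravland–Tyrica agreement and 8335.58.75 is covered: preferential rate 16% applies instead.
The additional-duty order on 8335.58.75 targets Karland, not Tyrica; it does not apply.
Duty = £329,721.19 × 16% = £52,755.39.
Line 2 (7303.79.24, Karland, 3,726 kg, £631,407.96):
Base rate for 7303.79.24 is 4.5% + £2.08/kg.
Additional duty on 7303.79.24 from Karland: +65.5%. Applied ad valorem rate: 4.5% + 65.5% = 70%.
Duty = £631,407.96 × 70% + 3,726 × £2.08 = £449,735.65.
Line 3 (5855.55.71, Tyrica, 192 kg, £8,664.96):
Base rate for 5855.55.71 is 24%.
Origin Tyrica qualifies under the Ravland–Tyrica agreement and 5855.55.71 is covered: preferential rate 17.5% applies instead.
Duty = £8,664.96 × 17.5% = £1,516.37.
Total = £52,755.39 + £449,735.65 + £1,516.37 = £504,007.41.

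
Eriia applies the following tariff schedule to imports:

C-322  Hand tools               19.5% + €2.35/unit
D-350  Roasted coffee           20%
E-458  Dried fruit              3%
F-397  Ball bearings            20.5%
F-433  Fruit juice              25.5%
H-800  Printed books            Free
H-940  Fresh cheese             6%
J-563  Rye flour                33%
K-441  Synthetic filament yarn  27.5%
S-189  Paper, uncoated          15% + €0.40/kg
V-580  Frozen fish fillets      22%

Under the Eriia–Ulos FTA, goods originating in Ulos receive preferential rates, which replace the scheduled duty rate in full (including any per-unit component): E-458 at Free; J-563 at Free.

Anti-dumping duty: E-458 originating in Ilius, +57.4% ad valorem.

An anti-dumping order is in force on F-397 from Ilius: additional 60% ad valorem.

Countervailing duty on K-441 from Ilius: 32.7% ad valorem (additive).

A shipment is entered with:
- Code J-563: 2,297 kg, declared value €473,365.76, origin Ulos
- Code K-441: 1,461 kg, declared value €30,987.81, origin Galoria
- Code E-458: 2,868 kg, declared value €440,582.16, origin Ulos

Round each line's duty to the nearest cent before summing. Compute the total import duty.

Line 1 (J-563, Ulos, 2,297 kg, €473,365.76):
Base rate for J-563 is 33%.
Origin Ulos qualifies under the Eriia–Ulos agreement and J-563 is covered: preferential rate Free applies instead.
Duty = €473,365.76 × 0% = €0.00.
Line 2 (K-441, Galoria, 1,461 kg, €30,987.81):
Base rate for K-441 is 27.5%.
The additional-duty order on K-441 targets Ilius, not Galoria; it does not apply.
Duty = €30,987.81 × 27.5% = €8,521.65.
Line 3 (E-458, Ulos, 2,868 kg, €440,582.16):
Base rate for E-458 is 3%.
Origin Ulos qualifies under the Eriia–Ulos agreement and E-458 is covered: preferential rate Free applies instead.
The additional-duty order on E-458 targets Ilius, not Ulos; it does not apply.
Duty = €440,582.16 × 0% = €0.00.
Total = €0.00 + €8,521.65 + €0.00 = €8,521.65.

€8,521.65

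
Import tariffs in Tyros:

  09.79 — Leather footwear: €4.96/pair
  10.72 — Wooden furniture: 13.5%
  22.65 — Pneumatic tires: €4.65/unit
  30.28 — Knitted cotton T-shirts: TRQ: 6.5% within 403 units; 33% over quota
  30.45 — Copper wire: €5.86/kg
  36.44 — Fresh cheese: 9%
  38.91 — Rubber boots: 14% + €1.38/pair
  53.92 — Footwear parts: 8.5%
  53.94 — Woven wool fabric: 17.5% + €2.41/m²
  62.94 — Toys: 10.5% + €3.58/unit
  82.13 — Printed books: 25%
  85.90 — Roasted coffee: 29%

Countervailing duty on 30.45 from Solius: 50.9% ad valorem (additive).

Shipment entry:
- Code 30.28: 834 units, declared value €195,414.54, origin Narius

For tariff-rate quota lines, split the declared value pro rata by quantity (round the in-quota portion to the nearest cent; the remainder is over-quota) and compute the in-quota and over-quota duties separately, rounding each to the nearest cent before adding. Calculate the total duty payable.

€39,463.66

Line 1 (30.28, Narius, 834 units, €195,414.54):
Code 30.28 is under a tariff-rate quota (threshold 403 units). In-quota: 403 units at 6.5%; over-quota: 431 units at 33%.
Pro-rata value split: in-quota = €195,414.54 × 403/834 = €94,426.93; over-quota = €195,414.54 − €94,426.93 = €100,987.61.
In-quota duty = €94,426.93 × 6.5% = €6,137.75. Over-quota duty = €100,987.61 × 33% = €33,325.91.
Line duty = €6,137.75 + €33,325.91 = €39,463.66.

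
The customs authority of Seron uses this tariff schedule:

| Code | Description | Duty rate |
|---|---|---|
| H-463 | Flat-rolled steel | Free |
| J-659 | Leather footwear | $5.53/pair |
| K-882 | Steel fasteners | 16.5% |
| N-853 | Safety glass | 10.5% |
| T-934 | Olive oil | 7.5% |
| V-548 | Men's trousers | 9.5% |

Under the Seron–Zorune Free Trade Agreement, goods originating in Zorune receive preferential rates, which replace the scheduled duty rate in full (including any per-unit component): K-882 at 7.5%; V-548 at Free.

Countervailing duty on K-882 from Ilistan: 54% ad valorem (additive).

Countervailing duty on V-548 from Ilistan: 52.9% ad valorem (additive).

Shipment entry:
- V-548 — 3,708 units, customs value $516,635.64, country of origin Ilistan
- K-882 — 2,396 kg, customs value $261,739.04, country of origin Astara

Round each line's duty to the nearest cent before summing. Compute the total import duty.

Line 1 (V-548, Ilistan, 3,708 units, $516,635.64):
Base rate for V-548 is 9.5%.
V-548 has an FTA preferential rate, but origin Ilistan is not Zorune; base rate stands.
Additional duty on V-548 from Ilistan: +52.9%. Applied ad valorem rate: 9.5% + 52.9% = 62.4%.
Duty = $516,635.64 × 62.4% = $322,380.64.
Line 2 (K-882, Astara, 2,396 kg, $261,739.04):
Base rate for K-882 is 16.5%.
K-882 has an FTA preferential rate, but origin Astara is not Zorune; base rate stands.
The additional-duty order on K-882 targets Ilistan, not Astara; it does not apply.
Duty = $261,739.04 × 16.5% = $43,186.94.
Total = $322,380.64 + $43,186.94 = $365,567.58.

$365,567.58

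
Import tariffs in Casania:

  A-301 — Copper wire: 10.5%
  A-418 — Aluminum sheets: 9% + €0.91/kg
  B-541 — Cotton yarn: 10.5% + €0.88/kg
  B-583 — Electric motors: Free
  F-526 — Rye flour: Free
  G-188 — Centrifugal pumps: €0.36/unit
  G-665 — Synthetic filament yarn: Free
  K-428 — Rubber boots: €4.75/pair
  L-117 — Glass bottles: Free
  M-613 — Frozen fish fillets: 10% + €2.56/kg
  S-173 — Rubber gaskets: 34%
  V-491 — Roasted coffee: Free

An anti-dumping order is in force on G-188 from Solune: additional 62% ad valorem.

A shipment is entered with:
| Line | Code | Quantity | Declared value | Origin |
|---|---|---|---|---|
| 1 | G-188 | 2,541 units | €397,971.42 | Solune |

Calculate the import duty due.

Line 1 (G-188, Solune, 2,541 units, €397,971.42):
Base rate for G-188 is €0.36/unit.
Additional duty on G-188 from Solune: +62% ad valorem. Applied ad valorem rate = 62%.
Duty = €397,971.42 × 62% + 2,541 × €0.36 = €247,657.04.

€247,657.04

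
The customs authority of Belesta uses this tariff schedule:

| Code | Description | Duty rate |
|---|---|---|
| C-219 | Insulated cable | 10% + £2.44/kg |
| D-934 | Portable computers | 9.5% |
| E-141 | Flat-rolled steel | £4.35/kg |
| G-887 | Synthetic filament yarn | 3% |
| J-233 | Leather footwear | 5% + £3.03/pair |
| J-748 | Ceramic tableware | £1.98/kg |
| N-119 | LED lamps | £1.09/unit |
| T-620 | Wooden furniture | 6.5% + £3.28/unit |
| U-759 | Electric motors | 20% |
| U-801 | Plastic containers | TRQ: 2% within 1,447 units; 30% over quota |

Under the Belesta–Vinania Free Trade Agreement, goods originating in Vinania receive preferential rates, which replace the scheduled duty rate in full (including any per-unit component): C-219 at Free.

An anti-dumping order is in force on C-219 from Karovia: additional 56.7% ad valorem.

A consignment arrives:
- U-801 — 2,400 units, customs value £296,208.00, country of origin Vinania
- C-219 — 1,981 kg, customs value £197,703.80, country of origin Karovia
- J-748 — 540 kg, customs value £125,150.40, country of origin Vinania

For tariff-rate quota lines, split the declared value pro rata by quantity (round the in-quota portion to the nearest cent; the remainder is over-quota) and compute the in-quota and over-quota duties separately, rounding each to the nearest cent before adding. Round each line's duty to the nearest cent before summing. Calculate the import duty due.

£176,628.82

Line 1 (U-801, Vinania, 2,400 units, £296,208.00):
Code U-801 is under a tariff-rate quota (threshold 1,447 units). In-quota: 1,447 units at 2%; over-quota: 953 units at 30%.
Pro-rata value split: in-quota = £296,208.00 × 1,447/2,400 = £178,588.74; over-quota = £296,208.00 − £178,588.74 = £117,619.26.
In-quota duty = £178,588.74 × 2% = £3,571.77. Over-quota duty = £117,619.26 × 30% = £35,285.78.
Line duty = £3,571.77 + £35,285.78 = £38,857.55.
Line 2 (C-219, Karovia, 1,981 kg, £197,703.80):
Base rate for C-219 is 10% + £2.44/kg.
C-219 has an FTA preferential rate, but origin Karovia is not Vinania; base rate stands.
Additional duty on C-219 from Karovia: +56.7%. Applied ad valorem rate: 10% + 56.7% = 66.7%.
Duty = £197,703.80 × 66.7% + 1,981 × £2.44 = £136,702.07.
Line 3 (J-748, Vinania, 540 kg, £125,150.40):
Base rate for J-748 is £1.98/kg.
Origin Vinania is the FTA partner but J-748 is not on the preference list; base rate stands.
Duty = 540 × £1.98 = £1,069.20.
Total = £38,857.55 + £136,702.07 + £1,069.20 = £176,628.82.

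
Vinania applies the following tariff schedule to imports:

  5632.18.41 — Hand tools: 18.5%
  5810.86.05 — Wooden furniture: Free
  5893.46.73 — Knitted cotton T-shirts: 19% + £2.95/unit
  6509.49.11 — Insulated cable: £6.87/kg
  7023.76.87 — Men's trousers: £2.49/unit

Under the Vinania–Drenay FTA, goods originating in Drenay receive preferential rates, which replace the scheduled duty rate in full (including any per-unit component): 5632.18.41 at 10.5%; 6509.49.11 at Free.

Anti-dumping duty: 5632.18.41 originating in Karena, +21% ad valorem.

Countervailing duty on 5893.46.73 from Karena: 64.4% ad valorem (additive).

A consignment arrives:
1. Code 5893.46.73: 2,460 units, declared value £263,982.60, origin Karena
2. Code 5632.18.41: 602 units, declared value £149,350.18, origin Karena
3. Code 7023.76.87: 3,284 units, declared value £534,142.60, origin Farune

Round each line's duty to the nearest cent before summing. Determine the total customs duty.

Line 1 (5893.46.73, Karena, 2,460 units, £263,982.60):
Base rate for 5893.46.73 is 19% + £2.95/unit.
Additional duty on 5893.46.73 from Karena: +64.4%. Applied ad valorem rate: 19% + 64.4% = 83.4%.
Duty = £263,982.60 × 83.4% + 2,460 × £2.95 = £227,418.49.
Line 2 (5632.18.41, Karena, 602 units, £149,350.18):
Base rate for 5632.18.41 is 18.5%.
5632.18.41 has an FTA preferential rate, but origin Karena is not Drenay; base rate stands.
Additional duty on 5632.18.41 from Karena: +21%. Applied ad valorem rate: 18.5% + 21% = 39.5%.
Duty = £149,350.18 × 39.5% = £58,993.32.
Line 3 (7023.76.87, Farune, 3,284 units, £534,142.60):
Base rate for 7023.76.87 is £2.49/unit.
Duty = 3,284 × £2.49 = £8,177.16.
Total = £227,418.49 + £58,993.32 + £8,177.16 = £294,588.97.

£294,588.97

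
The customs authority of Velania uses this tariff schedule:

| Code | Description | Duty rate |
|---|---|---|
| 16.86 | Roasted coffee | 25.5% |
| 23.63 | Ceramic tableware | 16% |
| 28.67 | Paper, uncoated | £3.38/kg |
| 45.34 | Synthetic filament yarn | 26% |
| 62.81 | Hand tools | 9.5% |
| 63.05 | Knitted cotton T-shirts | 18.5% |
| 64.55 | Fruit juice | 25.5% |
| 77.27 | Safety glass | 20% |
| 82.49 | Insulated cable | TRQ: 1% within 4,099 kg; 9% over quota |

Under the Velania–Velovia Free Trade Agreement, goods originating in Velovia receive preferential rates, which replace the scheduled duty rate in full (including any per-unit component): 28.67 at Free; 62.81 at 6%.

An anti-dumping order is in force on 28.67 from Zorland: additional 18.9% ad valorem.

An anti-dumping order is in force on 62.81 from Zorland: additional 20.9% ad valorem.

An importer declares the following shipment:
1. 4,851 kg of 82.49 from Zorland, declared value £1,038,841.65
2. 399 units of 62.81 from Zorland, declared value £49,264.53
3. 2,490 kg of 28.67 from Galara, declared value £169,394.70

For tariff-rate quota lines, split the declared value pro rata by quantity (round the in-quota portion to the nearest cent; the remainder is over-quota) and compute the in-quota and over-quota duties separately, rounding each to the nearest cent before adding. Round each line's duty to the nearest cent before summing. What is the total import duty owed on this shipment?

Line 1 (82.49, Zorland, 4,851 kg, £1,038,841.65):
Code 82.49 is under a tariff-rate quota (threshold 4,099 kg). In-quota: 4,099 kg at 1%; over-quota: 752 kg at 9%.
Pro-rata value split: in-quota = £1,038,841.65 × 4,099/4,851 = £877,800.85; over-quota = £1,038,841.65 − £877,800.85 = £161,040.80.
In-quota duty = £877,800.85 × 1% = £8,778.01. Over-quota duty = £161,040.80 × 9% = £14,493.67.
Line duty = £8,778.01 + £14,493.67 = £23,271.68.
Line 2 (62.81, Zorland, 399 units, £49,264.53):
Base rate for 62.81 is 9.5%.
62.81 has an FTA preferential rate, but origin Zorland is not Velovia; base rate stands.
Additional duty on 62.81 from Zorland: +20.9%. Applied ad valorem rate: 9.5% + 20.9% = 30.4%.
Duty = £49,264.53 × 30.4% = £14,976.42.
Line 3 (28.67, Galara, 2,490 kg, £169,394.70):
Base rate for 28.67 is £3.38/kg.
28.67 has an FTA preferential rate, but origin Galara is not Velovia; base rate stands.
The additional-duty order on 28.67 targets Zorland, not Galara; it does not apply.
Duty = 2,490 × £3.38 = £8,416.20.
Total = £23,271.68 + £14,976.42 + £8,416.20 = £46,664.30.

£46,664.30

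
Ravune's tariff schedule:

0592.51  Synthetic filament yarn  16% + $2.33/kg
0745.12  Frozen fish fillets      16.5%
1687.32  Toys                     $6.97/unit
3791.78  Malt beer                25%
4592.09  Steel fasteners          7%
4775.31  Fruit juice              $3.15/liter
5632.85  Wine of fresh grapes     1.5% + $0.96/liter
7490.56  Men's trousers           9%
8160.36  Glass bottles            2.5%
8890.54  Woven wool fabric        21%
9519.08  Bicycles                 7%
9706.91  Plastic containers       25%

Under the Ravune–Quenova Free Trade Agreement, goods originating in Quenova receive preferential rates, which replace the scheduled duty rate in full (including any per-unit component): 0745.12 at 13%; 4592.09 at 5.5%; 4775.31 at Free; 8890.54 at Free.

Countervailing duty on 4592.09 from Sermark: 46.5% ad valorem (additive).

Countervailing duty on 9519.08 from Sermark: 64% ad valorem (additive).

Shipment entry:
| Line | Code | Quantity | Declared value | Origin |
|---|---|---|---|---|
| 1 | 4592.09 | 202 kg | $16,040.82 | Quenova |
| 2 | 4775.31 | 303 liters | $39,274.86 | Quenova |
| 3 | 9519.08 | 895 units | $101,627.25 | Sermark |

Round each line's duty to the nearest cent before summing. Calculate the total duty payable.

$73,037.60

Line 1 (4592.09, Quenova, 202 kg, $16,040.82):
Base rate for 4592.09 is 7%.
Origin Quenova qualifies under the Ravune–Quenova agreement and 4592.09 is covered: preferential rate 5.5% applies instead.
The additional-duty order on 4592.09 targets Sermark, not Quenova; it does not apply.
Duty = $16,040.82 × 5.5% = $882.25.
Line 2 (4775.31, Quenova, 303 liters, $39,274.86):
Base rate for 4775.31 is $3.15/liter.
Origin Quenova qualifies under the Ravune–Quenova agreement and 4775.31 is covered: preferential rate Free applies instead.
Duty = $39,274.86 × 0% = $0.00.
Line 3 (9519.08, Sermark, 895 units, $101,627.25):
Base rate for 9519.08 is 7%.
Additional duty on 9519.08 from Sermark: +64%. Applied ad valorem rate: 7% + 64% = 71%.
Duty = $101,627.25 × 71% = $72,155.35.
Total = $882.25 + $0.00 + $72,155.35 = $73,037.60.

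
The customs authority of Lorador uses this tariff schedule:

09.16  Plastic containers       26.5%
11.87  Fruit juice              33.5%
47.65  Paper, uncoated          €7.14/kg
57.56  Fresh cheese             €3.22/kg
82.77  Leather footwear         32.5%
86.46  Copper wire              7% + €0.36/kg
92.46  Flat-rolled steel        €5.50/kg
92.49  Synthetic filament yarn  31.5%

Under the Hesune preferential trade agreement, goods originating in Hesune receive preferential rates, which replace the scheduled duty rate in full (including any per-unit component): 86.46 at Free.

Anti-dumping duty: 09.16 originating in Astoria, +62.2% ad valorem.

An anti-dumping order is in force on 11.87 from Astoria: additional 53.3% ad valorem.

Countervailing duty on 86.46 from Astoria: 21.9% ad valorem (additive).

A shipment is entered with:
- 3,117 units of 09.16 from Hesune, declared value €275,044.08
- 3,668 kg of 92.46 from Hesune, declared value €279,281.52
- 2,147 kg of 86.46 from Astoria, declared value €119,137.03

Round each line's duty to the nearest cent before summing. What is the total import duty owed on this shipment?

€128,264.20

Line 1 (09.16, Hesune, 3,117 units, €275,044.08):
Base rate for 09.16 is 26.5%.
Origin Hesune is the FTA partner but 09.16 is not on the preference list; base rate stands.
The additional-duty order on 09.16 targets Astoria, not Hesune; it does not apply.
Duty = €275,044.08 × 26.5% = €72,886.68.
Line 2 (92.46, Hesune, 3,668 kg, €279,281.52):
Base rate for 92.46 is €5.50/kg.
Origin Hesune is the FTA partner but 92.46 is not on the preference list; base rate stands.
Duty = 3,668 × €5.50 = €20,174.00.
Line 3 (86.46, Astoria, 2,147 kg, €119,137.03):
Base rate for 86.46 is 7% + €0.36/kg.
86.46 has an FTA preferential rate, but origin Astoria is not Hesune; base rate stands.
Additional duty on 86.46 from Astoria: +21.9%. Applied ad valorem rate: 7% + 21.9% = 28.9%.
Duty = €119,137.03 × 28.9% + 2,147 × €0.36 = €35,203.52.
Total = €72,886.68 + €20,174.00 + €35,203.52 = €128,264.20.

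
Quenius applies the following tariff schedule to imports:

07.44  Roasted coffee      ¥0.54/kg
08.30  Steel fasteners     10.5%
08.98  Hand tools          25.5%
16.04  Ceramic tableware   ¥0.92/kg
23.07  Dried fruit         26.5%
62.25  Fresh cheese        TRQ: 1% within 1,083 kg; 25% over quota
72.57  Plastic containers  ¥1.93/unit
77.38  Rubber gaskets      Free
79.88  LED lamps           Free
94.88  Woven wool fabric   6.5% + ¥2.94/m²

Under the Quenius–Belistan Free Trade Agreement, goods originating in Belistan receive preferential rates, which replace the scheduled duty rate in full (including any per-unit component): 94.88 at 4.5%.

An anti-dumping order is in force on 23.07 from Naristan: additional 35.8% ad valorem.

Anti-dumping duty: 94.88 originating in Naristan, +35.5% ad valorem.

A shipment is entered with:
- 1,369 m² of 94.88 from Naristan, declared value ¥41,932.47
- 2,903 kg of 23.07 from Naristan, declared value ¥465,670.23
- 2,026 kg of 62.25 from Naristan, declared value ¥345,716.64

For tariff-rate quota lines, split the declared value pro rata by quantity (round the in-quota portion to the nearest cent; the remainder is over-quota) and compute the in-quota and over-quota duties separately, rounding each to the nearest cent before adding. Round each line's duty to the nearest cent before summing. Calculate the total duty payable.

¥353,825.46

Line 1 (94.88, Naristan, 1,369 m², ¥41,932.47):
Base rate for 94.88 is 6.5% + ¥2.94/m².
94.88 has an FTA preferential rate, but origin Naristan is not Belistan; base rate stands.
Additional duty on 94.88 from Naristan: +35.5%. Applied ad valorem rate: 6.5% + 35.5% = 42%.
Duty = ¥41,932.47 × 42% + 1,369 × ¥2.94 = ¥21,636.50.
Line 2 (23.07, Naristan, 2,903 kg, ¥465,670.23):
Base rate for 23.07 is 26.5%.
Additional duty on 23.07 from Naristan: +35.8%. Applied ad valorem rate: 26.5% + 35.8% = 62.3%.
Duty = ¥465,670.23 × 62.3% = ¥290,112.55.
Line 3 (62.25, Naristan, 2,026 kg, ¥345,716.64):
Code 62.25 is under a tariff-rate quota (threshold 1,083 kg). In-quota: 1,083 kg at 1%; over-quota: 943 kg at 25%.
Pro-rata value split: in-quota = ¥345,716.64 × 1,083/2,026 = ¥184,803.12; over-quota = ¥345,716.64 − ¥184,803.12 = ¥160,913.52.
In-quota duty = ¥184,803.12 × 1% = ¥1,848.03. Over-quota duty = ¥160,913.52 × 25% = ¥40,228.38.
Line duty = ¥1,848.03 + ¥40,228.38 = ¥42,076.41.
Total = ¥21,636.50 + ¥290,112.55 + ¥42,076.41 = ¥353,825.46.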